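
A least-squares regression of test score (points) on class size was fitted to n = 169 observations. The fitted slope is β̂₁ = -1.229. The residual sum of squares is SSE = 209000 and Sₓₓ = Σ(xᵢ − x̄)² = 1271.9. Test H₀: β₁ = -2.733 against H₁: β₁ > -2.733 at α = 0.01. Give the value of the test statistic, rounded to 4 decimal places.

t = 1.5162

MSE = SSE/(n − 2) = 209000/167 = 1251.5.
SE(β̂₁) = √(MSE/Sₓₓ) = √(1251.5/1271.9) = 0.991947.
t = (-1.229 − (-2.733)) / 0.991947 = 1.5162.
df = n − 2 = 167.
One-sided p ≈ 0.0657, which is ≥ 0.01, so fail to reject H₀.
The data do not give significant evidence that the true slope on class size exceeds -2.733 points per unit.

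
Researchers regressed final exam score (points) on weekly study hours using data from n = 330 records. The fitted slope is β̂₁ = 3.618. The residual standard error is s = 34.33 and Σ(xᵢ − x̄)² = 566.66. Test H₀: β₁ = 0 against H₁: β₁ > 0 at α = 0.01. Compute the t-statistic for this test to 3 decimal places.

t = 2.509

SE(β̂₁) = s/√Sₓₓ = 34.33/√566.66 = 1.44216.
t = 3.618 / 1.44216 = 2.509.
df = n − 2 = 328.
One-sided p ≈ 0.0063, which is < 0.01, so reject H₀.
There is evidence that the true slope on weekly study hours is positive.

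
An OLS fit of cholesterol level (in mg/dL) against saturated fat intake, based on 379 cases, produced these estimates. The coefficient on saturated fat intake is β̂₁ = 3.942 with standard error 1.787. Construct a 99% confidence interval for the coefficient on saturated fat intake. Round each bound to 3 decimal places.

df = n − 2 = 379 − 2 = 377.
t* = t_{0.005, 377} = 2.588933.
Margin = t* × SE = 2.588933 × 1.787 = 4.62642.
CI: 3.942 ± 4.62642 → (-0.684, 8.568).
With 99% confidence, each one-unit increase in saturated fat intake is associated with a change of between -0.684 and 8.568 mg/dL in cholesterol level.

(-0.684, 8.568)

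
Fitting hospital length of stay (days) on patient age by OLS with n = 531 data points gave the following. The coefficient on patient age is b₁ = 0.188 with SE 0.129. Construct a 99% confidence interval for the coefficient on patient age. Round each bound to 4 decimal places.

df = n − 2 = 531 − 2 = 529.
t* = t_{0.005, 529} = 2.585155.
Margin = t* × SE = 2.585155 × 0.129 = 0.333485.
CI: 0.188 ± 0.333485 → (-0.1455, 0.5215).
With 99% confidence, each one-unit increase in patient age is associated with a change of between -0.1455 and 0.5215 days in hospital length of stay.

(-0.1455, 0.5215)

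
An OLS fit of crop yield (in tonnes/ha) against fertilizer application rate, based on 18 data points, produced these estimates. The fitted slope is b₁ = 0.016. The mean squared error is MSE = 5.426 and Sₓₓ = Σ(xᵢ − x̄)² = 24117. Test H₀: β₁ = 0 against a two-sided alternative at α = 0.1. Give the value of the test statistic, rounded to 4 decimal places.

t = 1.0667

SE(b₁) = √(MSE/Sₓₓ) = √(5.426/24117) = 0.0149996.
t = 0.016 / 0.0149996 = 1.0667.
df = n − 2 = 16.
Two-sided p ≈ 0.3019, which is ≥ 0.1, so fail to reject H₀.
The data do not give significant evidence of an association between fertilizer application rate and crop yield.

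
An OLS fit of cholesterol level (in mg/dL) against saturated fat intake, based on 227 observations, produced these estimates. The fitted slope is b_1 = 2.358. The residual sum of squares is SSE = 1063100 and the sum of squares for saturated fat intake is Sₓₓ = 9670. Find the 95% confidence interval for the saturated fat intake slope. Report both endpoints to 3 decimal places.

(0.981, 3.735)

MSE = SSE/(n − 2) = 1063100/225 = 4724.89.
SE(b_1) = √(MSE/Sₓₓ) = √(4724.89/9670) = 0.699009.
df = n − 2 = 225.
t* = t_{0.025, 225} = 1.970563.
Margin = t* × SE = 1.970563 × 0.699009 = 1.37744.
CI: 2.358 ± 1.37744 → (0.981, 3.735).
With 95% confidence, each one-unit increase in saturated fat intake is associated with a change of between 0.981 and 3.735 mg/dL in cholesterol level.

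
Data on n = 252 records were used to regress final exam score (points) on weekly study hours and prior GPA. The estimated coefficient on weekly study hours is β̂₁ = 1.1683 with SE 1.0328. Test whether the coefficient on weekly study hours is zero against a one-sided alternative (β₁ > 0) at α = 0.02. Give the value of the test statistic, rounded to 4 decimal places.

H₀: β₁ = 0 vs H₁: β₁ > 0.
t = (β̂₁ − β₁⁰)/SE = 1.1683 / 1.0328 = 1.1312.
df = n − k − 1 = 252 − 2 − 1 = 249.
One-sided p ≈ 0.1295, which is ≥ 0.02, so fail to reject H₀.
The data do not give significant evidence that the true slope on weekly study hours is positive, holding the other predictors fixed.

t = 1.1312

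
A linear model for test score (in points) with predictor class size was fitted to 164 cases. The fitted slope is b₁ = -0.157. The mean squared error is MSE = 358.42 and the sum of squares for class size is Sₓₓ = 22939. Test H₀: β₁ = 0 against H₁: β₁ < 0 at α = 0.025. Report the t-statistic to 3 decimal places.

SE(b₁) = √(MSE/Sₓₓ) = √(358.42/22939) = 0.125.
t = -0.157 / 0.125 = -1.256.
df = n − 2 = 162.
One-sided p ≈ 0.1055, which is ≥ 0.025, so fail to reject H₀.
The data do not give significant evidence that the true slope on class size is negative.

t = -1.256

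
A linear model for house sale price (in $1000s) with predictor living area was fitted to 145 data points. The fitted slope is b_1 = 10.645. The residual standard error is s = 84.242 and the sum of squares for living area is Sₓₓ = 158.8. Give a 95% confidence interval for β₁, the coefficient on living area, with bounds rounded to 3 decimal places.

SE(b_1) = s/√Sₓₓ = 84.242/√158.8 = 6.68503.
df = n − 2 = 143.
t* = t_{0.025, 143} = 1.976692.
Margin = t* × SE = 1.976692 × 6.68503 = 13.21425.
CI: 10.645 ± 13.21425 → (-2.569, 23.859).
With 95% confidence, each one-unit increase in living area is associated with a change of between -2.569 and 23.859 $1000s in house sale price.

(-2.569, 23.859)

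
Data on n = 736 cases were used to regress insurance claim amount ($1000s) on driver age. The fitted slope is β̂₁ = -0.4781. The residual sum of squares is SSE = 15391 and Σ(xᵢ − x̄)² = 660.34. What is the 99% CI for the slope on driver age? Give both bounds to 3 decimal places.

MSE = SSE/(n − 2) = 15391/734 = 20.9687.
SE(β̂₁) = √(MSE/Sₓₓ) = √(20.9687/660.34) = 0.178197.
df = n − 2 = 734.
t* = t_{0.005, 734} = 2.582544.
Margin = t* × SE = 2.582544 × 0.178197 = 0.46020.
CI: -0.4781 ± 0.46020 → (-0.938, -0.018).
With 99% confidence, each one-unit increase in driver age is associated with a change of between -0.938 and -0.018 $1000s in insurance claim amount.

(-0.938, -0.018)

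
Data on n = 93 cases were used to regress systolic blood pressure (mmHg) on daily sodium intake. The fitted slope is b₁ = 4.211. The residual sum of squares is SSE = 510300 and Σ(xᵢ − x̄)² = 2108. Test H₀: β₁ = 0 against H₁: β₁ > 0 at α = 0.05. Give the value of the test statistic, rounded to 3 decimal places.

MSE = SSE/(n − 2) = 510300/91 = 5607.69.
SE(b₁) = √(MSE/Sₓₓ) = √(5607.69/2108) = 1.63101.
t = 4.211 / 1.63101 = 2.582.
df = n − 2 = 91.
One-sided p ≈ 0.0057, which is < 0.05, so reject H₀.
There is evidence that the true slope on daily sodium intake is positive.

t = 2.582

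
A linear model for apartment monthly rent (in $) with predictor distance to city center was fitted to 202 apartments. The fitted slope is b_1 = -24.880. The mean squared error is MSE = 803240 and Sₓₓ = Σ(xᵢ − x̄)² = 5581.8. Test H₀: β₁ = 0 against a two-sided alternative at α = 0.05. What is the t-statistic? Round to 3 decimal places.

t = -2.074

SE(b_1) = √(MSE/Sₓₓ) = √(803240/5581.8) = 11.996.
t = -24.880 / 11.996 = -2.074.
df = n − 2 = 200.
Two-sided p ≈ 0.0394, which is < 0.05, so reject H₀.
There is evidence that distance to city center is associated with apartment monthly rent.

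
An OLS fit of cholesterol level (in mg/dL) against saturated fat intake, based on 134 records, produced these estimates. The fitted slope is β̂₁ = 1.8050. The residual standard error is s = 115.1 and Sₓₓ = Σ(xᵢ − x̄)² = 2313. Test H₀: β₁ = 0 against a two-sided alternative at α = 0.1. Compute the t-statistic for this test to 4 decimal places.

t = 0.7542

SE(β̂₁) = s/√Sₓₓ = 115.1/√2313 = 2.39325.
t = 1.8050 / 2.39325 = 0.7542.
df = n − 2 = 132.
Two-sided p ≈ 0.4521, which is ≥ 0.1, so fail to reject H₀.
The data do not give significant evidence of an association between saturated fat intake and cholesterol level.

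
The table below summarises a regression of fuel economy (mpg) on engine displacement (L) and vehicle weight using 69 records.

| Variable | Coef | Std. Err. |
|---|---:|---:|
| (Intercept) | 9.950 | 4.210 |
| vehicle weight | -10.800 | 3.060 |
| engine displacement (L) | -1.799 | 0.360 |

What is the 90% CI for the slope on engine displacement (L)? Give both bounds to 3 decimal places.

Read off: b = -1.799, SE = 0.360 for engine displacement (L).
df = n − k − 1 = 69 − 2 − 1 = 66.
t* = t_{0.05, 66} = 1.668271.
Margin = t* × SE = 1.668271 × 0.360 = 0.60058.
CI: -1.799 ± 0.60058 → (-2.400, -1.198).

(-2.400, -1.198)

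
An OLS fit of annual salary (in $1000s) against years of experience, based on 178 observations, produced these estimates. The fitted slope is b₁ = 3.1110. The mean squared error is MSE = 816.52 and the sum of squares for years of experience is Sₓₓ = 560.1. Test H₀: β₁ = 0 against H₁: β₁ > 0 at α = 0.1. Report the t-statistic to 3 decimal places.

SE(b₁) = √(MSE/Sₓₓ) = √(816.52/560.1) = 1.2074.
t = 3.1110 / 1.2074 = 2.577.
df = n − 2 = 176.
One-sided p ≈ 0.0054, which is < 0.1, so reject H₀.
There is evidence that the true slope on years of experience is positive.

t = 2.577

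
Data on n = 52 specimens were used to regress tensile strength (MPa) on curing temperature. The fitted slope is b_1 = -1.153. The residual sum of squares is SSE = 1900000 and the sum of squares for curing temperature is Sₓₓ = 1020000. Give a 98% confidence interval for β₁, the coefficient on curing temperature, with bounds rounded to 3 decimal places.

(-1.617, -0.689)

MSE = SSE/(n − 2) = 1900000/50 = 38000.
SE(b_1) = √(MSE/Sₓₓ) = √(38000/1020000) = 0.193015.
df = n − 2 = 50.
t* = t_{0.01, 50} = 2.403272.
Margin = t* × SE = 2.403272 × 0.193015 = 0.46387.
CI: -1.153 ± 0.46387 → (-1.617, -0.689).
With 98% confidence, each one-unit increase in curing temperature is associated with a change of between -1.617 and -0.689 MPa in tensile strength.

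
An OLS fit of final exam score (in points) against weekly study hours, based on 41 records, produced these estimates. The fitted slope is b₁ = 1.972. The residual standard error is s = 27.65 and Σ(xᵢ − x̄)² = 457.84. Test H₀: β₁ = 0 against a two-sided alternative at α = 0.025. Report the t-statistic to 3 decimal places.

t = 1.526

SE(b₁) = s/√Sₓₓ = 27.65/√457.84 = 1.29223.
t = 1.972 / 1.29223 = 1.526.
df = n − 2 = 39.
Two-sided p ≈ 0.1351, which is ≥ 0.025, so fail to reject H₀.
The data do not give significant evidence of an association between weekly study hours and final exam score.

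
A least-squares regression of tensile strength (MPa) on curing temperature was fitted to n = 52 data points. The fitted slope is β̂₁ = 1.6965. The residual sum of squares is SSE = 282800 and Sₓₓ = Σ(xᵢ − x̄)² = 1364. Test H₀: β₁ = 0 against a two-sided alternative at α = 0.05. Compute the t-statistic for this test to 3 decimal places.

t = 0.833

MSE = SSE/(n − 2) = 282800/50 = 5656.
SE(β̂₁) = √(MSE/Sₓₓ) = √(5656/1364) = 2.03633.
t = 1.6965 / 2.03633 = 0.833.
df = n − 2 = 50.
Two-sided p ≈ 0.4087, which is ≥ 0.05, so fail to reject H₀.
The data do not give significant evidence of an association between curing temperature and tensile strength.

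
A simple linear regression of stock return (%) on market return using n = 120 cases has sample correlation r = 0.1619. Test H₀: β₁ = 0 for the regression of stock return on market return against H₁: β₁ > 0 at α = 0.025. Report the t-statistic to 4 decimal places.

t = 1.7822

t = r·√(n − 2)/√(1 − r²) = 0.1619·√118/√0.973788 = 1.7822.
df = n − 2 = 118.
One-sided p ≈ 0.0386, which is ≥ 0.025, so fail to reject H₀.
The data do not give significant evidence of a linear association between market return and stock return.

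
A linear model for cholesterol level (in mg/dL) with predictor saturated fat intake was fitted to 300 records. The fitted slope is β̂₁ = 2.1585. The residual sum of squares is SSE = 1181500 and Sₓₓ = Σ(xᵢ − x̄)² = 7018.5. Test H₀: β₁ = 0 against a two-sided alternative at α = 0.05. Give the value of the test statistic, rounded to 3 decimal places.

t = 2.872

MSE = SSE/(n − 2) = 1181500/298 = 3964.77.
SE(β̂₁) = √(MSE/Sₓₓ) = √(3964.77/7018.5) = 0.7516.
t = 2.1585 / 0.7516 = 2.872.
df = n − 2 = 298.
Two-sided p ≈ 0.0044, which is < 0.05, so reject H₀.
There is evidence that saturated fat intake is associated with cholesterol level.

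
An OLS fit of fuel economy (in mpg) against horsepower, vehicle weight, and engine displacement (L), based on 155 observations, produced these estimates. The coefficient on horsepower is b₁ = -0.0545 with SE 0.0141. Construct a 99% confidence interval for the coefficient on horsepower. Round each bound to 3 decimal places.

df = n − k − 1 = 155 − 3 − 1 = 151.
t* = t_{0.005, 151} = 2.60878.
Margin = t* × SE = 2.60878 × 0.0141 = 0.03678.
CI: -0.0545 ± 0.03678 → (-0.091, -0.018).
With 99% confidence, each one-unit increase in horsepower is associated with a change of between -0.091 and -0.018 mpg in fuel economy, holding the other predictors fixed.

(-0.091, -0.018)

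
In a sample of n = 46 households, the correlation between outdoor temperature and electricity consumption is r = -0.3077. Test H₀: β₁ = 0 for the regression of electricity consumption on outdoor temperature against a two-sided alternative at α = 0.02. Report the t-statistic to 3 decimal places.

t = -2.145

t = r·√(n − 2)/√(1 − r²) = -0.3077·√44/√0.905321 = -2.145.
df = n − 2 = 44.
Two-sided p ≈ 0.0375, which is ≥ 0.02, so fail to reject H₀.
The data do not give significant evidence of a linear association between outdoor temperature and electricity consumption.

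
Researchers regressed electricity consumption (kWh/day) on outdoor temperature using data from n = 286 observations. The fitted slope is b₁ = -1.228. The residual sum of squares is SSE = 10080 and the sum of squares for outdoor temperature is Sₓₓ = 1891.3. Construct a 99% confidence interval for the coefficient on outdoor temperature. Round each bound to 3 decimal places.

(-1.583, -0.873)

MSE = SSE/(n − 2) = 10080/284 = 35.493.
SE(b₁) = √(MSE/Sₓₓ) = √(35.493/1891.3) = 0.136991.
df = n − 2 = 284.
t* = t_{0.005, 284} = 2.593251.
Margin = t* × SE = 2.593251 × 0.136991 = 0.35525.
CI: -1.228 ± 0.35525 → (-1.583, -0.873).
With 99% confidence, each one-unit increase in outdoor temperature is associated with a change of between -1.583 and -0.873 kWh/day in electricity consumption.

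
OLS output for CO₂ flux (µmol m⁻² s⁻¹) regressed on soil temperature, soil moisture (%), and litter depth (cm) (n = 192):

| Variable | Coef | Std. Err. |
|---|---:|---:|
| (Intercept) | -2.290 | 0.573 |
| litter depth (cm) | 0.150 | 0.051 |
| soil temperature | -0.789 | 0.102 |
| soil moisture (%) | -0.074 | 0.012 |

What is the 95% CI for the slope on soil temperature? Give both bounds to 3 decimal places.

(-0.990, -0.588)

Read off: b = -0.789, SE = 0.102 for soil temperature.
df = n − k − 1 = 192 − 3 − 1 = 188.
t* = t_{0.025, 188} = 1.972663.
Margin = t* × SE = 1.972663 × 0.102 = 0.20121.
CI: -0.789 ± 0.20121 → (-0.990, -0.588).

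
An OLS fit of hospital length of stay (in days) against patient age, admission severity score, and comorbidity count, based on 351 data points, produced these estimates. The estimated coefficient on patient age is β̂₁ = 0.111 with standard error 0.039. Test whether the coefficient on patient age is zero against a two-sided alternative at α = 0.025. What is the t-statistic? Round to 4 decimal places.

H₀: β₁ = 0 vs H₁: β₁ ≠ 0.
t = (β̂₁ − β₁⁰)/SE = 0.111 / 0.039 = 2.8462.
df = n − k − 1 = 351 − 3 − 1 = 347.
Two-sided p ≈ 0.0047, which is < 0.025, so reject H₀.
There is evidence that patient age is associated with hospital length of stay, holding the other predictors fixed.

t = 2.8462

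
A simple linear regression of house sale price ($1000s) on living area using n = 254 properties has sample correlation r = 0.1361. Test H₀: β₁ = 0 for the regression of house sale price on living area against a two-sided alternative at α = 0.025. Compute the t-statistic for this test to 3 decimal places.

t = r·√(n − 2)/√(1 − r²) = 0.1361·√252/√0.981477 = 2.181.
df = n − 2 = 252.
Two-sided p ≈ 0.0301, which is ≥ 0.025, so fail to reject H₀.
The data do not give significant evidence of a linear association between living area and house sale price.

t = 2.181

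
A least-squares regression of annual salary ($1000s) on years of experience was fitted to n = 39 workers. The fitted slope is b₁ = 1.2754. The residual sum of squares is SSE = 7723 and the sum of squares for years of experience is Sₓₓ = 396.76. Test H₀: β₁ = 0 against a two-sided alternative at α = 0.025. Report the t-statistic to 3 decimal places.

t = 1.758

MSE = SSE/(n − 2) = 7723/37 = 208.73.
SE(b₁) = √(MSE/Sₓₓ) = √(208.73/396.76) = 0.725318.
t = 1.2754 / 0.725318 = 1.758.
df = n − 2 = 37.
Two-sided p ≈ 0.0869, which is ≥ 0.025, so fail to reject H₀.
The data do not give significant evidence of an association between years of experience and annual salary.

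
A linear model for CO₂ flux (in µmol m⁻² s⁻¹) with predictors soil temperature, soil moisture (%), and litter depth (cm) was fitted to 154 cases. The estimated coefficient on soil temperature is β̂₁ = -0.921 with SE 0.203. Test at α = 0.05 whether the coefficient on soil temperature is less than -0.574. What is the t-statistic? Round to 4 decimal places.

t = -1.7094

H₀: β₁ = -0.574 vs H₁: β₁ < -0.574.
t = (β̂₁ − β₁⁰)/SE = (-0.921 − (-0.574)) / 0.203 = -1.7094.
df = n − k − 1 = 154 − 3 − 1 = 150.
One-sided p ≈ 0.0447, which is < 0.05, so reject H₀.
There is evidence that the true slope on soil temperature is below -0.574 µmol m⁻² s⁻¹ per unit, holding the other predictors fixed.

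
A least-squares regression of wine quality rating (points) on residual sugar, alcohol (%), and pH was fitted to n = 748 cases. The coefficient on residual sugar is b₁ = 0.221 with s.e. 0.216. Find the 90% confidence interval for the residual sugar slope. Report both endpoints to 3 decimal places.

(-0.135, 0.577)

df = n − k − 1 = 748 − 3 − 1 = 744.
t* = t_{0.05, 744} = 1.646904.
Margin = t* × SE = 1.646904 × 0.216 = 0.35573.
CI: 0.221 ± 0.35573 → (-0.135, 0.577).
With 90% confidence, each one-unit increase in residual sugar is associated with a change of between -0.135 and 0.577 points in wine quality rating, holding the other predictors fixed.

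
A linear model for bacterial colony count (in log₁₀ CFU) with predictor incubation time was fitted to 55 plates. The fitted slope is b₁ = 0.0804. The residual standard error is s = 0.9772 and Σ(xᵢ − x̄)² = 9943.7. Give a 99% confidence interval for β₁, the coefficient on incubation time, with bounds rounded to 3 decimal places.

(0.054, 0.107)

SE(b₁) = s/√Sₓₓ = 0.9772/√9943.7 = 0.00979962.
df = n − 2 = 53.
t* = t_{0.005, 53} = 2.671823.
Margin = t* × SE = 2.671823 × 0.00979962 = 0.02618.
CI: 0.0804 ± 0.02618 → (0.054, 0.107).
With 99% confidence, each one-unit increase in incubation time is associated with a change of between 0.054 and 0.107 log₁₀ CFU in bacterial colony count.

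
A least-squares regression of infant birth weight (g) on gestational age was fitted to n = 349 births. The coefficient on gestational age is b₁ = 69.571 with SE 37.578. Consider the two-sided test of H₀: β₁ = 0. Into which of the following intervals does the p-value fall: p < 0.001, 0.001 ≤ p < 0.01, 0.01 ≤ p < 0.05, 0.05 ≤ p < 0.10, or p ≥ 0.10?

0.05 ≤ p < 0.10

t = 69.571 / 37.578 = 1.851.
df = n − 2 = 349 − 2 = 347.
Two-sided p = 2·P(T_{347} > |t|) ≈ 0.0650.
So 0.05 ≤ p < 0.10.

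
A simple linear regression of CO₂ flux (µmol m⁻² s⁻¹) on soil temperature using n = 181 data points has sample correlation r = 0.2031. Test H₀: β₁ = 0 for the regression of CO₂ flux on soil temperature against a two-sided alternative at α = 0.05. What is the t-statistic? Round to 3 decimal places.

t = r·√(n − 2)/√(1 − r²) = 0.2031·√179/√0.95875 = 2.775.
df = n − 2 = 179.
Two-sided p ≈ 0.0061, which is < 0.05, so reject H₀.
There is evidence of a linear association between soil temperature and CO₂ flux.

t = 2.775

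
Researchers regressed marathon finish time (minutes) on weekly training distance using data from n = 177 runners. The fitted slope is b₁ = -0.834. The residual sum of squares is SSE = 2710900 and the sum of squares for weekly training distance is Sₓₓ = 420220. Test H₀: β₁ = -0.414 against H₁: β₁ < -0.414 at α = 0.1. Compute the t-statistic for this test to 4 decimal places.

MSE = SSE/(n − 2) = 2710900/175 = 15490.9.
SE(b₁) = √(MSE/Sₓₓ) = √(15490.9/420220) = 0.191999.
t = (-0.834 − (-0.414)) / 0.191999 = -2.1875.
df = n − 2 = 175.
One-sided p ≈ 0.0150, which is < 0.1, so reject H₀.
There is evidence that the true slope on weekly training distance is below -0.414 minutes per unit.

t = -2.1875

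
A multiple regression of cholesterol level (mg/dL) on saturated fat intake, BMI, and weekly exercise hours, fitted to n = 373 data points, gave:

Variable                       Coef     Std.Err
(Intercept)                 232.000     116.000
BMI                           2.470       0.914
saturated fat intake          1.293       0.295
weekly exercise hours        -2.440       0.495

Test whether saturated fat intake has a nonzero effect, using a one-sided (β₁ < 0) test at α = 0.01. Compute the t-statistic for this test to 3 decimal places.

t = 4.383

Read off: b = 1.293, SE = 0.295 for saturated fat intake.
H₀: β₁ = 0 vs H₁: β₁ < 0.
t = 1.293 / 0.295 = 4.383.
df = n − k − 1 = 373 − 3 − 1 = 369.
One-sided p ≈ 1.0000, which is ≥ 0.01, so fail to reject H₀.
The data do not give significant evidence that the true slope on saturated fat intake is negative, holding the other predictors fixed.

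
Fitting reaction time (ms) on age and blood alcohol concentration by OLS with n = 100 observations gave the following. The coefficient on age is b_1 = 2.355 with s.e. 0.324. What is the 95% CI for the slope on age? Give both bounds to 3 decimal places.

(1.712, 2.998)

df = n − k − 1 = 100 − 2 − 1 = 97.
t* = t_{0.025, 97} = 1.984723.
Margin = t* × SE = 1.984723 × 0.324 = 0.64305.
CI: 2.355 ± 0.64305 → (1.712, 2.998).
With 95% confidence, each one-unit increase in age is associated with a change of between 1.712 and 2.998 ms in reaction time, holding the other predictors fixed.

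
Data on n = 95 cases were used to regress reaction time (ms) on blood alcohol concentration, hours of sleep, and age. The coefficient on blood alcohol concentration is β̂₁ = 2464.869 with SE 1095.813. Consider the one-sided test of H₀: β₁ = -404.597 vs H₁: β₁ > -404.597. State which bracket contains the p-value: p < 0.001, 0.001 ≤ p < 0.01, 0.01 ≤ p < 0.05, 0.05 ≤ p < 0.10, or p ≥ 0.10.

t = (2464.869 − (-404.597)) / 1095.813 = 2.619.
df = n − k − 1 = 95 − 3 − 1 = 91.
One-sided p = P(T_{91} > t) ≈ 0.0052.
So 0.001 ≤ p < 0.01.

0.001 ≤ p < 0.01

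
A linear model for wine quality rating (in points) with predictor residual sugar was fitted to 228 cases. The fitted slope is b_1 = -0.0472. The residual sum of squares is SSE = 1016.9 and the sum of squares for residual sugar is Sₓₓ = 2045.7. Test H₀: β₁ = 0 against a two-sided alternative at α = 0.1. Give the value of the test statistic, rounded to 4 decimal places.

t = -1.0064

MSE = SSE/(n − 2) = 1016.9/226 = 4.49956.
SE(b_1) = √(MSE/Sₓₓ) = √(4.49956/2045.7) = 0.046899.
t = -0.0472 / 0.046899 = -1.0064.
df = n − 2 = 226.
Two-sided p ≈ 0.3153, which is ≥ 0.1, so fail to reject H₀.
The data do not give significant evidence of an association between residual sugar and wine quality rating.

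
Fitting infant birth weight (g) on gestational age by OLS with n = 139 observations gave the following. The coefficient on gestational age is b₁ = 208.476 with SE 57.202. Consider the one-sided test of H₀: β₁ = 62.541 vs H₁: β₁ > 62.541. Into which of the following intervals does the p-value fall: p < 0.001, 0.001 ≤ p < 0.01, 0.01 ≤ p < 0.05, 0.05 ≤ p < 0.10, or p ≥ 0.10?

t = (208.476 − 62.541) / 57.202 = 2.551.
df = n − 2 = 139 − 2 = 137.
One-sided p = P(T_{137} > t) ≈ 0.0059.
So 0.001 ≤ p < 0.01.

0.001 ≤ p < 0.01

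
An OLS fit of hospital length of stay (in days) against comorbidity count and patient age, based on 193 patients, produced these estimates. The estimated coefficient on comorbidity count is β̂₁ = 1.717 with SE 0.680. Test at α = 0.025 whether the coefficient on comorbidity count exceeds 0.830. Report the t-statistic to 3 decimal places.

H₀: β₁ = 0.830 vs H₁: β₁ > 0.830.
t = (β̂₁ − β₁⁰)/SE = (1.717 − 0.830) / 0.680 = 1.304.
df = n − k − 1 = 193 − 2 − 1 = 190.
One-sided p ≈ 0.0968, which is ≥ 0.025, so fail to reject H₀.
The data do not give significant evidence that the true slope on comorbidity count exceeds 0.830 days per unit, holding the other predictors fixed.

t = 1.304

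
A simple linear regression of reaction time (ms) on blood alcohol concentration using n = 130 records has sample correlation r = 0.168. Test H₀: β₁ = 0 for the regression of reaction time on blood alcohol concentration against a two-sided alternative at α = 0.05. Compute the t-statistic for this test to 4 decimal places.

t = r·√(n − 2)/√(1 − r²) = 0.168·√128/√0.971776 = 1.9281.
df = n − 2 = 128.
Two-sided p ≈ 0.0561, which is ≥ 0.05, so fail to reject H₀.
The data do not give significant evidence of a linear association between blood alcohol concentration and reaction time.

t = 1.9281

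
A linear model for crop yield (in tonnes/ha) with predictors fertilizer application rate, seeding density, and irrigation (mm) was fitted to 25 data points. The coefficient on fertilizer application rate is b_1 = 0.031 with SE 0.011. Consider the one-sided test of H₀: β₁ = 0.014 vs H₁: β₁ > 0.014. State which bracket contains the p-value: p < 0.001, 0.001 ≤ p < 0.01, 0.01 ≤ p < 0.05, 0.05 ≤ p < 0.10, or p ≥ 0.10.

0.05 ≤ p < 0.10

t = (0.031 − 0.014) / 0.011 = 1.545.
df = n − k − 1 = 25 − 3 − 1 = 21.
One-sided p = P(T_{21} > t) ≈ 0.0686.
So 0.05 ≤ p < 0.10.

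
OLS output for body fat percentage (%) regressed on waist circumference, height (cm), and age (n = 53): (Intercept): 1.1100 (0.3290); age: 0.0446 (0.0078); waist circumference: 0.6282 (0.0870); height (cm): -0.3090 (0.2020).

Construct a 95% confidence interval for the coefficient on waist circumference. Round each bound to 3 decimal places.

(0.453, 0.803)

Read off: b = 0.6282, SE = 0.0870 for waist circumference.
df = n − k − 1 = 53 − 3 − 1 = 49.
t* = t_{0.025, 49} = 2.009575.
Margin = t* × SE = 2.009575 × 0.0870 = 0.17483.
CI: 0.6282 ± 0.17483 → (0.453, 0.803).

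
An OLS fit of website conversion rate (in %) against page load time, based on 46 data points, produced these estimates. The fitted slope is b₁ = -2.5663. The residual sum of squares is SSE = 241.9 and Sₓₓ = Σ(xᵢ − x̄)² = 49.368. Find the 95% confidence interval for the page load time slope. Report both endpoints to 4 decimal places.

(-3.2388, -1.8938)

MSE = SSE/(n − 2) = 241.9/44 = 5.49773.
SE(b₁) = √(MSE/Sₓₓ) = √(5.49773/49.368) = 0.33371.
df = n − 2 = 44.
t* = t_{0.025, 44} = 2.015368.
Margin = t* × SE = 2.015368 × 0.33371 = 0.672548.
CI: -2.5663 ± 0.672548 → (-3.2388, -1.8938).
With 95% confidence, each one-unit increase in page load time is associated with a change of between -3.2388 and -1.8938 % in website conversion rate.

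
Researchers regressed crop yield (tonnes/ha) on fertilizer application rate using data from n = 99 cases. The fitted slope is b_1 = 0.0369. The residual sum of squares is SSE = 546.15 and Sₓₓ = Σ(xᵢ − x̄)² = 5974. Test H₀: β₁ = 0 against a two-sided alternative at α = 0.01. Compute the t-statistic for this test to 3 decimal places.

t = 1.202

MSE = SSE/(n − 2) = 546.15/97 = 5.63041.
SE(b_1) = √(MSE/Sₓₓ) = √(5.63041/5974) = 0.0306999.
t = 0.0369 / 0.0306999 = 1.202.
df = n − 2 = 97.
Two-sided p ≈ 0.2323, which is ≥ 0.01, so fail to reject H₀.
The data do not give significant evidence of an association between fertilizer application rate and crop yield.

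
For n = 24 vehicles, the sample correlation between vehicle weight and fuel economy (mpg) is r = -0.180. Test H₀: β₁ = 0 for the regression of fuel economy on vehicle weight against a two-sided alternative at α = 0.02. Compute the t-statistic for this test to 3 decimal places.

t = -0.858

t = r·√(n − 2)/√(1 − r²) = -0.180·√22/√0.9676 = -0.858.
df = n − 2 = 22.
Two-sided p ≈ 0.4000, which is ≥ 0.02, so fail to reject H₀.
The data do not give significant evidence of a linear association between vehicle weight and fuel economy.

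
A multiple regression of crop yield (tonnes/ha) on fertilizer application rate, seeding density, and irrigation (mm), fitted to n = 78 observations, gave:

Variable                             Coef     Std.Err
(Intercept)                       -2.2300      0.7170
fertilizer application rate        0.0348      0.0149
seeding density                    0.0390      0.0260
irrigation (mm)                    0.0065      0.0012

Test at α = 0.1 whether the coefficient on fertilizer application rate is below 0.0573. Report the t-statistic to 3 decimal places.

t = -1.510

Read off: b = 0.0348, SE = 0.0149 for fertilizer application rate.
H₀: β₁ = 0.0573 vs H₁: β₁ < 0.0573.
t = (0.0348 − 0.0573) / 0.0149 = -1.510.
df = n − k − 1 = 78 − 3 − 1 = 74.
One-sided p ≈ 0.0676, which is < 0.1, so reject H₀.
There is evidence that the true slope on fertilizer application rate is below 0.0573 tonnes/ha per unit, holding the other predictors fixed.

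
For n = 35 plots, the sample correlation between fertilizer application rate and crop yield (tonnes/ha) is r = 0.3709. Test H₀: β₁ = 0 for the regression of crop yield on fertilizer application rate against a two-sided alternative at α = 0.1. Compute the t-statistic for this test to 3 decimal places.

t = 2.294

t = r·√(n − 2)/√(1 − r²) = 0.3709·√33/√0.862433 = 2.294.
df = n − 2 = 33.
Two-sided p ≈ 0.0283, which is < 0.1, so reject H₀.
There is evidence of a linear association between fertilizer application rate and crop yield.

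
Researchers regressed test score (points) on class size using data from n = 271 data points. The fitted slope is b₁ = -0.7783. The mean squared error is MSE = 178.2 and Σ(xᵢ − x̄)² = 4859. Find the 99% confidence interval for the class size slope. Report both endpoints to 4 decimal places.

(-1.2751, -0.2815)

SE(b₁) = √(MSE/Sₓₓ) = √(178.2/4859) = 0.191505.
df = n − 2 = 269.
t* = t_{0.005, 269} = 2.594229.
Margin = t* × SE = 2.594229 × 0.191505 = 0.496808.
CI: -0.7783 ± 0.496808 → (-1.2751, -0.2815).
With 99% confidence, each one-unit increase in class size is associated with a change of between -1.2751 and -0.2815 points in test score.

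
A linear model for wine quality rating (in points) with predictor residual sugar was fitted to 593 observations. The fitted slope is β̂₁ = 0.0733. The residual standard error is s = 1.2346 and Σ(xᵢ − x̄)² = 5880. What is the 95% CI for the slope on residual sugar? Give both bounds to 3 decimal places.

(0.042, 0.105)

SE(β̂₁) = s/√Sₓₓ = 1.2346/√5880 = 0.0161004.
df = n − 2 = 591.
t* = t_{0.025, 591} = 1.963986.
Margin = t* × SE = 1.963986 × 0.0161004 = 0.03162.
CI: 0.0733 ± 0.03162 → (0.042, 0.105).
With 95% confidence, each one-unit increase in residual sugar is associated with a change of between 0.042 and 0.105 points in wine quality rating.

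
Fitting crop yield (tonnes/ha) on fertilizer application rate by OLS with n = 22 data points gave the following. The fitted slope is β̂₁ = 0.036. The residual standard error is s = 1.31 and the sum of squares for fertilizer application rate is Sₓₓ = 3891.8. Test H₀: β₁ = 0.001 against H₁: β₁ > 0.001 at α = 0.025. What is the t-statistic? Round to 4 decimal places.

SE(β̂₁) = s/√Sₓₓ = 1.31/√3891.8 = 0.0209989.
t = (0.036 − 0.001) / 0.0209989 = 1.6668.
df = n − 2 = 20.
One-sided p ≈ 0.0556, which is ≥ 0.025, so fail to reject H₀.
The data do not give significant evidence that the true slope on fertilizer application rate exceeds 0.001 tonnes/ha per unit.

t = 1.6668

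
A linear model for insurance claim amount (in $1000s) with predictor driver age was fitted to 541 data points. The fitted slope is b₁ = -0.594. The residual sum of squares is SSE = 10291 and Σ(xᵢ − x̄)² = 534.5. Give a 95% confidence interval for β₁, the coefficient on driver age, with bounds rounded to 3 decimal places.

MSE = SSE/(n − 2) = 10291/539 = 19.0928.
SE(b₁) = √(MSE/Sₓₓ) = √(19.0928/534.5) = 0.188999.
df = n − 2 = 539.
t* = t_{0.025, 539} = 1.964375.
Margin = t* × SE = 1.964375 × 0.188999 = 0.37127.
CI: -0.594 ± 0.37127 → (-0.965, -0.223).
With 95% confidence, each one-unit increase in driver age is associated with a change of between -0.965 and -0.223 $1000s in insurance claim amount.

(-0.965, -0.223)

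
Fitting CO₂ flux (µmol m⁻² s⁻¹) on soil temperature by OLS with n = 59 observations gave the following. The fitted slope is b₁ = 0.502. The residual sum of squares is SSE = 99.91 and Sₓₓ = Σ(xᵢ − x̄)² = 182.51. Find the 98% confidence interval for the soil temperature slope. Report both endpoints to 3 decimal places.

MSE = SSE/(n − 2) = 99.91/57 = 1.75281.
SE(b₁) = √(MSE/Sₓₓ) = √(1.75281/182.51) = 0.0979995.
df = n − 2 = 57.
t* = t_{0.01, 57} = 2.393568.
Margin = t* × SE = 2.393568 × 0.0979995 = 0.23457.
CI: 0.502 ± 0.23457 → (0.267, 0.737).
With 98% confidence, each one-unit increase in soil temperature is associated with a change of between 0.267 and 0.737 µmol m⁻² s⁻¹ in CO₂ flux.

(0.267, 0.737)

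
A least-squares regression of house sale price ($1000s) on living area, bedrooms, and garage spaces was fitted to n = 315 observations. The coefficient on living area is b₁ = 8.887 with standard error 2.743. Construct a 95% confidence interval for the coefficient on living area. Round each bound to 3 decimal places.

df = n − k − 1 = 315 − 3 − 1 = 311.
t* = t_{0.025, 311} = 1.967621.
Margin = t* × SE = 1.967621 × 2.743 = 5.39718.
CI: 8.887 ± 5.39718 → (3.490, 14.284).
With 95% confidence, each one-unit increase in living area is associated with a change of between 3.490 and 14.284 $1000s in house sale price, holding the other predictors fixed.

(3.490, 14.284)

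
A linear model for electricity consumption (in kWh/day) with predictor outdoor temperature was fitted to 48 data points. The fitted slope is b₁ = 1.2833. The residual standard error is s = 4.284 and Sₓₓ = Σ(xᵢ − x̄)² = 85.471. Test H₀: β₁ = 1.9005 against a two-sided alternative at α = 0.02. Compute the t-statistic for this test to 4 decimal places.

SE(b₁) = s/√Sₓₓ = 4.284/√85.471 = 0.463383.
t = (1.2833 − 1.9005) / 0.463383 = -1.3319.
df = n − 2 = 46.
Two-sided p ≈ 0.1894, which is ≥ 0.02, so fail to reject H₀.
The data are consistent with a true slope of 1.9005 kWh/day per unit of outdoor temperature.

t = -1.3319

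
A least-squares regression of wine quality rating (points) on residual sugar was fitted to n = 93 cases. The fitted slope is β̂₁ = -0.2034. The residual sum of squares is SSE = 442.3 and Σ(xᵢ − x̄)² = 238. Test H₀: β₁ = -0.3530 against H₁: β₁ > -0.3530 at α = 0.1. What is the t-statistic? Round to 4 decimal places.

MSE = SSE/(n − 2) = 442.3/91 = 4.86044.
SE(β̂₁) = √(MSE/Sₓₓ) = √(4.86044/238) = 0.142906.
t = (-0.2034 − (-0.3530)) / 0.142906 = 1.0468.
df = n − 2 = 91.
One-sided p ≈ 0.1490, which is ≥ 0.1, so fail to reject H₀.
The data do not give significant evidence that the true slope on residual sugar exceeds -0.3530 points per unit.

t = 1.0468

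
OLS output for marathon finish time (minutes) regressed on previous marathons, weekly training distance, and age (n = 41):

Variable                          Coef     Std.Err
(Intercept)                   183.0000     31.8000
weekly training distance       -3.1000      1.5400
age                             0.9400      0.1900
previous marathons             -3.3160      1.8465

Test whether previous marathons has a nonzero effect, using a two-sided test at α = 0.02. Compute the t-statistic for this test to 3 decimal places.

Read off: b = -3.3160, SE = 1.8465 for previous marathons.
H₀: β₁ = 0 vs H₁: β₁ ≠ 0.
t = -3.3160 / 1.8465 = -1.796.
df = n − k − 1 = 41 − 3 − 1 = 37.
Two-sided p ≈ 0.0807, which is ≥ 0.02, so fail to reject H₀.
The data do not give significant evidence of an association between previous marathons and marathon finish time, after adjusting for the other predictors.

t = -1.796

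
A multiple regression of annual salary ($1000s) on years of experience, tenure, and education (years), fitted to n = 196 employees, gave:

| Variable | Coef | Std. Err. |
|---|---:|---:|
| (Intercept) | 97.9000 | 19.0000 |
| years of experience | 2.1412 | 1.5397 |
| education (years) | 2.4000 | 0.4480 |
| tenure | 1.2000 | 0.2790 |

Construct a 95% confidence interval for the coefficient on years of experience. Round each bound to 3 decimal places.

Read off: b = 2.1412, SE = 1.5397 for years of experience.
df = n − k − 1 = 196 − 3 − 1 = 192.
t* = t_{0.025, 192} = 1.972396.
Margin = t* × SE = 1.972396 × 1.5397 = 3.03690.
CI: 2.1412 ± 3.03690 → (-0.896, 5.178).

(-0.896, 5.178)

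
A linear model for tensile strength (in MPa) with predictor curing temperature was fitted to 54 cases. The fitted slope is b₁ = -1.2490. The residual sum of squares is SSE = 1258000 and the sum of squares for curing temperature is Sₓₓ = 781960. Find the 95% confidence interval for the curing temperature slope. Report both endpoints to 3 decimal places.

MSE = SSE/(n − 2) = 1258000/52 = 24192.3.
SE(b₁) = √(MSE/Sₓₓ) = √(24192.3/781960) = 0.175892.
df = n − 2 = 52.
t* = t_{0.025, 52} = 2.006647.
Margin = t* × SE = 2.006647 × 0.175892 = 0.35295.
CI: -1.2490 ± 0.35295 → (-1.602, -0.896).
With 95% confidence, each one-unit increase in curing temperature is associated with a change of between -1.602 and -0.896 MPa in tensile strength.

(-1.602, -0.896)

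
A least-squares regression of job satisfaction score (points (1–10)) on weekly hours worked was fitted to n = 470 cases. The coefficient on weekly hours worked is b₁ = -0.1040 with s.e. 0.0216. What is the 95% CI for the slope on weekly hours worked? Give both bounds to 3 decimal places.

(-0.146, -0.062)

df = n − 2 = 470 − 2 = 468.
t* = t_{0.025, 468} = 1.965046.
Margin = t* × SE = 1.965046 × 0.0216 = 0.04244.
CI: -0.1040 ± 0.04244 → (-0.146, -0.062).
With 95% confidence, each one-unit increase in weekly hours worked is associated with a change of between -0.146 and -0.062 points (1–10) in job satisfaction score.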